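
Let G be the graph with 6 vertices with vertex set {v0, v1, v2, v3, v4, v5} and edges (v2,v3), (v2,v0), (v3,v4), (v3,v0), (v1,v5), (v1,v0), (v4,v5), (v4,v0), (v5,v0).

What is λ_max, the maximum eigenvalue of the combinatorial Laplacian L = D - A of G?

Degrees: deg(v0) = 5, deg(v1) = 2, deg(v2) = 2, deg(v3) = 3, deg(v4) = 3, deg(v5) = 3.
L = D − A with rows/columns ordered (v0, v1, v2, v3, v4, v5):
  [ 5, -1, -1, -1, -1, -1]
  [-1,  2,  0,  0,  0, -1]
  [-1,  0,  2, -1,  0,  0]
  [-1,  0, -1,  3, -1,  0]
  [-1,  0,  0, -1,  3, -1]
  [-1, -1,  0,  0, -1,  3]
Characteristic polynomial: det(λI − L) = λ(λ² − 5λ + 5)(λ² − 7λ + 11)(λ − 6).
Roots: λ = 0; (λ² − 5λ + 5) = 0 ⇒ λ = (5 ± √5)/2 ≈ 1.382, 3.618; (λ² − 7λ + 11) = 0 ⇒ λ = (7 ± √5)/2 ≈ 2.382, 4.618; (λ − 6) = 0 ⇒ λ = 6.
(Check: the roots sum (with multiplicity) to 18, matching trace L = Σdeg = 2·9 = 18.)
Laplacian eigenvalues: [0.0, 1.382, 2.382, 3.618, 4.618, 6.0]. Largest eigenvalue (spectral radius) = 6.0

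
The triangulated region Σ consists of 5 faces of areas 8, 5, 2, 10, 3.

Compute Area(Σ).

8 + 5 + 2 + 10 + 3 = 28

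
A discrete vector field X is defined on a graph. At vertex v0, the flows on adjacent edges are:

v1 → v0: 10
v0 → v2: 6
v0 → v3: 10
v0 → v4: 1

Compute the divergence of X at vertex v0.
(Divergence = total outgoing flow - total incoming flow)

Divergence = sum of outgoing flows = (-10) + 6 + 10 + 1 = 7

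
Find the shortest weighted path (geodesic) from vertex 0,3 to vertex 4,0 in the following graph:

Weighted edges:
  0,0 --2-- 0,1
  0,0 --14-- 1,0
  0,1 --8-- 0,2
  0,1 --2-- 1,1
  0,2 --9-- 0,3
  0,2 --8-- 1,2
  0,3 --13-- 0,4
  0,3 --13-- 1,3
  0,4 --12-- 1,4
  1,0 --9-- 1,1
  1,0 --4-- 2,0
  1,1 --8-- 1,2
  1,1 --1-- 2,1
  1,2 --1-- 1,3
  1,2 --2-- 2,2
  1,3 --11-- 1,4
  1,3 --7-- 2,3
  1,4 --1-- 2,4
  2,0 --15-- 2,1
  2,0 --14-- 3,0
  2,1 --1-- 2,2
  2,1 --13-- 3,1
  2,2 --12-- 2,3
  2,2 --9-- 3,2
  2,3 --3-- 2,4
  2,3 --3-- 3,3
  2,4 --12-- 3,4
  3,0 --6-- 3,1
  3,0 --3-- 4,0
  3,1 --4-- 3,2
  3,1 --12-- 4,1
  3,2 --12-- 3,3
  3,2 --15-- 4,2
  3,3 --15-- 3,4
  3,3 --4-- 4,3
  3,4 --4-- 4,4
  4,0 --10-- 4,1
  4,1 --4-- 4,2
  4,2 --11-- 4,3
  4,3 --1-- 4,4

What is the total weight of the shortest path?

Shortest path: 0,3 → 1,3 → 1,2 → 2,2 → 3,2 → 3,1 → 3,0 → 4,0, total weight = 38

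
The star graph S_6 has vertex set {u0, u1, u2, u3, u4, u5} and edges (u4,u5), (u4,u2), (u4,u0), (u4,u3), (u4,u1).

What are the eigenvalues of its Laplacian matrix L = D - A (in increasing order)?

The star S_6 is the complete bipartite graph K_{1,5} (one hub of degree 5, 5 leaves of degree 1). The Laplacian spectrum of K_{p,q} is 0, p (multiplicity q−1), q (multiplicity p−1), p+q. With p = 1, q = 5: 0 once, 1 with multiplicity 4, and 6 once. (Check: trace L = sum of degrees = 10 = 4·1 + 6.)
Laplacian eigenvalues (increasing order): [0.0, 1.0, 1.0, 1.0, 1.0, 6.0]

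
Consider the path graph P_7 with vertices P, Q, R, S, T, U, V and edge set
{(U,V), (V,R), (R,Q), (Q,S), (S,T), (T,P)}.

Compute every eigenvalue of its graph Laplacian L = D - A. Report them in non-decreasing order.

The path graph P_n has Laplacian eigenvalues λ_k = 2 − 2cos(kπ/n), k = 0, 1, …, n−1. Here n = 7:
k=0: 2 − 2cos(0) = 0.0; k=1: 2 − 2cos(π/7) = 0.1981; k=2: 2 − 2cos(2π/7) = 0.753; k=3: 2 − 2cos(3π/7) = 1.555; k=4: 2 − 2cos(4π/7) = 2.445; k=5: 2 − 2cos(5π/7) = 3.247; k=6: 2 − 2cos(6π/7) = 3.8019.
Laplacian eigenvalues (increasing order): [0.0, 0.1981, 0.753, 1.555, 2.445, 3.247, 3.8019]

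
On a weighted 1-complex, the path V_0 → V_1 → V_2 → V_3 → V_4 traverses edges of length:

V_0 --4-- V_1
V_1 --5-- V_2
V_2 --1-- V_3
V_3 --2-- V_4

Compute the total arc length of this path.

Arc length = 4 + 5 + 1 + 2 = 12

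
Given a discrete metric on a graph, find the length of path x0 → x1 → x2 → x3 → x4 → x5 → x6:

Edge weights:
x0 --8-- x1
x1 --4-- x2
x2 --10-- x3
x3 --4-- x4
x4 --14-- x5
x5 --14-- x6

Arc length = 8 + 4 + 10 + 4 + 14 + 14 = 54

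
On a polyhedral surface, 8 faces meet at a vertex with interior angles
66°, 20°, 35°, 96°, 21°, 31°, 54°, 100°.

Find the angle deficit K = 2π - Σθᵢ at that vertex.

Sum of angles = 423°. K = 360° - 423° = -63° = -7π/20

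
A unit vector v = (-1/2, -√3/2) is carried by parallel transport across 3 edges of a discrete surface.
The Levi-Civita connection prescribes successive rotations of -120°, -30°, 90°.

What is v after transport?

Total rotation: (-120°) + (-30°) + 90° = -60°. Final vector: (-1, 0)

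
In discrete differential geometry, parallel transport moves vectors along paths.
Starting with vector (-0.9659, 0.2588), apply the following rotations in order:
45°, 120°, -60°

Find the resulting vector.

Total rotation: 45° + 120° + (-60°) = 105°. Final vector: (0, -1)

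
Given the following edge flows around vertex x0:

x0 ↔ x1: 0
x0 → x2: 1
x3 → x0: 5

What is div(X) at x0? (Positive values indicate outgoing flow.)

Divergence = sum of outgoing flows = 0 + 1 + (-5) = -4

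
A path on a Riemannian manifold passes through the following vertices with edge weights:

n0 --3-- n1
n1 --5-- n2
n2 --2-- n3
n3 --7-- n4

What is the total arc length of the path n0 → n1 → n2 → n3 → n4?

Arc length = 3 + 5 + 2 + 7 = 17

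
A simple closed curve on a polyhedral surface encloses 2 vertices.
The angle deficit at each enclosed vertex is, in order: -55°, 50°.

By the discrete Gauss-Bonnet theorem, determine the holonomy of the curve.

Holonomy = total enclosed curvature = (-55°) + 50° = -5°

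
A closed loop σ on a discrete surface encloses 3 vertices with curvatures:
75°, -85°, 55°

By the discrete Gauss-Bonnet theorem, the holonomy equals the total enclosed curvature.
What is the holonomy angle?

Holonomy = total enclosed curvature = 75° + (-85°) + 55° = 45°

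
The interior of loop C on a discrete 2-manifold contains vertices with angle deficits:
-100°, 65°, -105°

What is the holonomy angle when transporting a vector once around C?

Holonomy = total enclosed curvature = (-100°) + 65° + (-105°) = -140°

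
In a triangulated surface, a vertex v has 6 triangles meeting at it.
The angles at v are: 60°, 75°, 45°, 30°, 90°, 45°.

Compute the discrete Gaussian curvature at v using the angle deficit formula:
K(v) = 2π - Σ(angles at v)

Sum of angles = 345°. K = 360° - 345° = 15° = π/12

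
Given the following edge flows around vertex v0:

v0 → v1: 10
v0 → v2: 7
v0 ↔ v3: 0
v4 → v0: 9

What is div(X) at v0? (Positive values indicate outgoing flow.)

Divergence = sum of outgoing flows = 10 + 7 + 0 + (-9) = 8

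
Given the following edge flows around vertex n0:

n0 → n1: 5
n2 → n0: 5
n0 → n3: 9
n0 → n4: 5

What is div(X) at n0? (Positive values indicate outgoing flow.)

Divergence = sum of outgoing flows = 5 + (-5) + 9 + 5 = 14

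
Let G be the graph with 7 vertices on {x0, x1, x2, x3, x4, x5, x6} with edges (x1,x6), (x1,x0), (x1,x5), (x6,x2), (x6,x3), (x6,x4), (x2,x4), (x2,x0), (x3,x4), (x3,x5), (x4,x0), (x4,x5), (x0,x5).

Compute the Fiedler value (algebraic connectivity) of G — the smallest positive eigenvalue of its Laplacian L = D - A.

Degrees: deg(x0) = 4, deg(x1) = 3, deg(x2) = 3, deg(x3) = 3, deg(x4) = 5, deg(x5) = 4, deg(x6) = 4.
L = D − A with rows/columns ordered (x0, x1, x2, x3, x4, x5, x6):
  [ 4, -1, -1,  0, -1, -1,  0]
  [-1,  3,  0,  0,  0, -1, -1]
  [-1,  0,  3,  0, -1,  0, -1]
  [ 0,  0,  0,  3, -1, -1, -1]
  [-1,  0, -1, -1,  5, -1, -1]
  [-1, -1,  0, -1, -1,  4,  0]
  [ 0, -1, -1, -1, -1,  0,  4]
Characteristic polynomial: det(λI − L) = λ(λ² − 8λ + 14)²(λ² − 10λ + 23).
Roots: λ = 0; (λ² − 8λ + 14) = 0 ⇒ λ = 4 ± √2 ≈ 2.5858, 5.4142 (multiplicity 2); (λ² − 10λ + 23) = 0 ⇒ λ = 5 ± √2 ≈ 3.5858, 6.4142.
(Check: the roots sum (with multiplicity) to 26, matching trace L = Σdeg = 2·13 = 26.)
Laplacian eigenvalues: [0.0, 2.5858, 2.5858, 3.5858, 5.4142, 5.4142, 6.4142]. Algebraic connectivity (smallest non-zero eigenvalue) = 2.5858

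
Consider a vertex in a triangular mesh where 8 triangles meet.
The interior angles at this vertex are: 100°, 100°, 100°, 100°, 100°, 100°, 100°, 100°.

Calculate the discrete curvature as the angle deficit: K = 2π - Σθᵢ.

Sum of angles = 800°. K = 360° - 800° = -440° = -22π/9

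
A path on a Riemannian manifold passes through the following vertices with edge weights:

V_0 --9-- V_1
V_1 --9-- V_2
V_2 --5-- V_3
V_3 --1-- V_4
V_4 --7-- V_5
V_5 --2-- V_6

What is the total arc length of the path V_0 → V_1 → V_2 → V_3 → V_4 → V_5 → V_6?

Arc length = 9 + 9 + 5 + 1 + 7 + 2 = 33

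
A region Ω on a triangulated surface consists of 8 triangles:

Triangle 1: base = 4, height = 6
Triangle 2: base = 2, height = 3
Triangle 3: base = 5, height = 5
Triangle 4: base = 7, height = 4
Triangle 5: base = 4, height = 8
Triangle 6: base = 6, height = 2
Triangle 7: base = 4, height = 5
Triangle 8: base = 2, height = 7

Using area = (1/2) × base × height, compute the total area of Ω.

(1/2)×4×6 + (1/2)×2×3 + (1/2)×5×5 + (1/2)×7×4 + (1/2)×4×8 + (1/2)×6×2 + (1/2)×4×5 + (1/2)×2×7 = 80.5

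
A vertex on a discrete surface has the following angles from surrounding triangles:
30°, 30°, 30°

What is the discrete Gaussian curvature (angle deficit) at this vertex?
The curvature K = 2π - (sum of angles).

Sum of angles = 90°. K = 360° - 90° = 270°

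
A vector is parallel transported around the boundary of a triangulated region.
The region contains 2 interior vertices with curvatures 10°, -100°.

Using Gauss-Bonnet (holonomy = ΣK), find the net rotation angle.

Holonomy = total enclosed curvature = 10° + (-100°) = -90°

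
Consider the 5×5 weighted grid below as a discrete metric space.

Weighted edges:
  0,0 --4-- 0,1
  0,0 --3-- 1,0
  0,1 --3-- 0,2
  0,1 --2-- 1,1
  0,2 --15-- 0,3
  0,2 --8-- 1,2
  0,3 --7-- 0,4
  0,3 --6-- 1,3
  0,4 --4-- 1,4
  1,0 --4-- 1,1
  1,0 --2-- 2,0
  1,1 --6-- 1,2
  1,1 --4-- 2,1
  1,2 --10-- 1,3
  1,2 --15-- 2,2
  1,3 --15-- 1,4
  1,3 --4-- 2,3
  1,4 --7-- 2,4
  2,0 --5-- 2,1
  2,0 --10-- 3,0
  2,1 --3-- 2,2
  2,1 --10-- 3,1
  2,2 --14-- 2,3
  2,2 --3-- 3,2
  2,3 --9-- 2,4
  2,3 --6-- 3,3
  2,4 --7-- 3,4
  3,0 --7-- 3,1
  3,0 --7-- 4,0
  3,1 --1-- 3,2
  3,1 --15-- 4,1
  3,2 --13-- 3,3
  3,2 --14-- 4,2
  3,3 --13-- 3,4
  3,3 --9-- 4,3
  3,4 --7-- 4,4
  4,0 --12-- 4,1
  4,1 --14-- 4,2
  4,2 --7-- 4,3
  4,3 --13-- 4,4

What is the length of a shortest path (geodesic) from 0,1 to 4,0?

Shortest path: 0,1 → 1,1 → 1,0 → 2,0 → 3,0 → 4,0, total weight = 25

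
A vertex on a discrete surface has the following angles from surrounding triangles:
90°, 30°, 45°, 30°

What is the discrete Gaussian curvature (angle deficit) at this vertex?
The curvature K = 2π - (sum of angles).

Sum of angles = 195°. K = 360° - 195° = 165° = 11π/12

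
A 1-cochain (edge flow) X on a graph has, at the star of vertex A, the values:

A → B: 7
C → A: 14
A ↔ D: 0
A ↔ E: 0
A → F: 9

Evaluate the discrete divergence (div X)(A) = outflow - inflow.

Divergence = sum of outgoing flows = 7 + (-14) + 0 + 0 + 9 = 2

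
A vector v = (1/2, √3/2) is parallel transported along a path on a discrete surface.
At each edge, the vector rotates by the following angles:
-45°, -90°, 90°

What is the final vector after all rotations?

Total rotation: (-45°) + (-90°) + 90° = -45°. Final vector: (0.9659, 0.2588)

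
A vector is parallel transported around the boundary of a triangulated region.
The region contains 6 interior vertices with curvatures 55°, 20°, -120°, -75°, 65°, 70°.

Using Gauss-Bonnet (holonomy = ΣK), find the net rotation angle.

Holonomy = total enclosed curvature = 55° + 20° + (-120°) + (-75°) + 65° + 70° = 15°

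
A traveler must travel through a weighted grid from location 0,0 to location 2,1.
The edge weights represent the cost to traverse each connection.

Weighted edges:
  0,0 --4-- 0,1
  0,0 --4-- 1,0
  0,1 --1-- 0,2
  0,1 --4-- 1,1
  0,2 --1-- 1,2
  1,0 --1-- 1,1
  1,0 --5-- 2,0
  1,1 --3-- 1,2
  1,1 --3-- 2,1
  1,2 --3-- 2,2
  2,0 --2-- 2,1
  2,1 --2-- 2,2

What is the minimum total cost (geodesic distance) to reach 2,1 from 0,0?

Shortest path: 0,0 → 1,0 → 1,1 → 2,1, total weight = 8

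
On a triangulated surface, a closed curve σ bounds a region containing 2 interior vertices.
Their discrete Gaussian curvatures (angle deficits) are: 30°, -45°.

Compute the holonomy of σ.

Holonomy = total enclosed curvature = 30° + (-45°) = -15°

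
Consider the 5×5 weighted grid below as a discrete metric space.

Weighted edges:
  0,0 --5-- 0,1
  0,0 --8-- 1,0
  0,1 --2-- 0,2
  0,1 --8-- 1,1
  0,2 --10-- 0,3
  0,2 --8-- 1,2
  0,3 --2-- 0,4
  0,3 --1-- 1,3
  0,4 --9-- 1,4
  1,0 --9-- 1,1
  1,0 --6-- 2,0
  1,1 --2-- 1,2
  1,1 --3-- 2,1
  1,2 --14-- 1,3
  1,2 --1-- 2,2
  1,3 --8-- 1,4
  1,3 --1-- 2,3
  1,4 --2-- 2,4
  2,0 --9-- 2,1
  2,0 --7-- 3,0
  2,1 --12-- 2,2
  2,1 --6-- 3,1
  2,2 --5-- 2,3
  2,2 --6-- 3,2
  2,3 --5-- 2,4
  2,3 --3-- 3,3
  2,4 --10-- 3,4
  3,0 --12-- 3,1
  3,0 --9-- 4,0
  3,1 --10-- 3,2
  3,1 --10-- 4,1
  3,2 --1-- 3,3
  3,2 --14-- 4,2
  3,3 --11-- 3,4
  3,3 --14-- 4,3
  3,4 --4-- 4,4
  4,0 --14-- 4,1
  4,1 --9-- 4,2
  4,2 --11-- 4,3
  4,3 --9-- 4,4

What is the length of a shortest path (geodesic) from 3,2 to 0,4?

Shortest path: 3,2 → 3,3 → 2,3 → 1,3 → 0,3 → 0,4, total weight = 8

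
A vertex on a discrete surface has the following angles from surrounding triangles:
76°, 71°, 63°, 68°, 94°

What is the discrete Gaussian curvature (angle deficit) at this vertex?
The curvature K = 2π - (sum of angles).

Sum of angles = 372°. K = 360° - 372° = -12° = -π/15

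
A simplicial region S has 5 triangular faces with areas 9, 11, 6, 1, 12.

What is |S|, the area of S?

9 + 11 + 6 + 1 + 12 = 39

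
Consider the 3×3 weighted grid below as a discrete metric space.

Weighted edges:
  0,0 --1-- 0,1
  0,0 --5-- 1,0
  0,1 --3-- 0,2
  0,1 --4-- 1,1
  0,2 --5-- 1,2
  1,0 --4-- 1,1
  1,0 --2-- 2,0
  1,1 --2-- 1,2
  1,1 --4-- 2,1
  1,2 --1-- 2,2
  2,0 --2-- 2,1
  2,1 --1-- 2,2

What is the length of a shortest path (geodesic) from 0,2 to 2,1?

Shortest path: 0,2 → 1,2 → 2,2 → 2,1, total weight = 7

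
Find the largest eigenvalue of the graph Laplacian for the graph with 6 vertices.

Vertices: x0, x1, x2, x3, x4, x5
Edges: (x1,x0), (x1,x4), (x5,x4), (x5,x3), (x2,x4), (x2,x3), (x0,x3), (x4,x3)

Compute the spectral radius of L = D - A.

Degrees: deg(x0) = 2, deg(x1) = 2, deg(x2) = 2, deg(x3) = 4, deg(x4) = 4, deg(x5) = 2.
L = D − A with rows/columns ordered (x0, x1, x2, x3, x4, x5):
  [ 2, -1,  0, -1,  0,  0]
  [-1,  2,  0,  0, -1,  0]
  [ 0,  0,  2, -1, -1,  0]
  [-1,  0, -1,  4, -1, -1]
  [ 0, -1, -1, -1,  4, -1]
  [ 0,  0,  0, -1, -1,  2]
Characteristic polynomial: det(λI − L) = λ(λ² − 6λ + 6)(λ − 2)(λ² − 8λ + 14).
Roots: λ = 0; (λ² − 6λ + 6) = 0 ⇒ λ = 3 ± √3 ≈ 1.2679, 4.7321; (λ − 2) = 0 ⇒ λ = 2; (λ² − 8λ + 14) = 0 ⇒ λ = 4 ± √2 ≈ 2.5858, 5.4142.
(Check: the roots sum (with multiplicity) to 16, matching trace L = Σdeg = 2·8 = 16.)
Laplacian eigenvalues: [0.0, 1.2679, 2.0, 2.5858, 4.7321, 5.4142]. Largest eigenvalue (spectral radius) = 5.4142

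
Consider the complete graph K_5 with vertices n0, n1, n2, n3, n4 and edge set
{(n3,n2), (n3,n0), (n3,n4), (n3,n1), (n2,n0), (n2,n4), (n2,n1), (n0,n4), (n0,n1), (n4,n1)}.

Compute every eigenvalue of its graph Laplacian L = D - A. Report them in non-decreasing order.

For the complete graph K_n, L = nI − J (J = all-ones matrix). J has eigenvalues n (once, eigenvector 𝟙) and 0 (multiplicity n−1), so L has eigenvalues 0 (once) and n (multiplicity n−1). Here n = 5: eigenvalue 0 once and 5 with multiplicity 4.
Laplacian eigenvalues (increasing order): [0.0, 5.0, 5.0, 5.0, 5.0]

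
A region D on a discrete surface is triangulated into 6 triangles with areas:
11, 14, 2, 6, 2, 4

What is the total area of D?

11 + 14 + 2 + 6 + 2 + 4 = 39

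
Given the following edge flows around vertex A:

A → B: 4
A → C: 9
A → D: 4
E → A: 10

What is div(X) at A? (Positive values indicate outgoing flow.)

Divergence = sum of outgoing flows = 4 + 9 + 4 + (-10) = 7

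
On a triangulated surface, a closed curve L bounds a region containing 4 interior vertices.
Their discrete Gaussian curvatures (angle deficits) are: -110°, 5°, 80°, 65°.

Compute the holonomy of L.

Holonomy = total enclosed curvature = (-110°) + 5° + 80° + 65° = 40°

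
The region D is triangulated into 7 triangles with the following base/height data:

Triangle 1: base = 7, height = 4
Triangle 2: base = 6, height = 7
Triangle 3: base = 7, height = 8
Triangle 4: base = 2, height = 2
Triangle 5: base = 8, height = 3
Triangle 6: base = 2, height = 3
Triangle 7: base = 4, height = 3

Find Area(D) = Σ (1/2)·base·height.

(1/2)×7×4 + (1/2)×6×7 + (1/2)×7×8 + (1/2)×2×2 + (1/2)×8×3 + (1/2)×2×3 + (1/2)×4×3 = 86.0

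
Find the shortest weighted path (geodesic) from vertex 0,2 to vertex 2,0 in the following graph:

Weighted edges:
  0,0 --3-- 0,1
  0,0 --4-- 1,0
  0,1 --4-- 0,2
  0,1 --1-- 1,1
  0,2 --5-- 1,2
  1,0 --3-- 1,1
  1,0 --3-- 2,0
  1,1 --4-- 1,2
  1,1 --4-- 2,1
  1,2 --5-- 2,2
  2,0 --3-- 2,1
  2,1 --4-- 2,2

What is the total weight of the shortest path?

Shortest path: 0,2 → 0,1 → 1,1 → 1,0 → 2,0, total weight = 11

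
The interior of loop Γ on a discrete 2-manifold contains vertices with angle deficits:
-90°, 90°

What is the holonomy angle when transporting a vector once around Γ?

Holonomy = total enclosed curvature = (-90°) + 90° = 0°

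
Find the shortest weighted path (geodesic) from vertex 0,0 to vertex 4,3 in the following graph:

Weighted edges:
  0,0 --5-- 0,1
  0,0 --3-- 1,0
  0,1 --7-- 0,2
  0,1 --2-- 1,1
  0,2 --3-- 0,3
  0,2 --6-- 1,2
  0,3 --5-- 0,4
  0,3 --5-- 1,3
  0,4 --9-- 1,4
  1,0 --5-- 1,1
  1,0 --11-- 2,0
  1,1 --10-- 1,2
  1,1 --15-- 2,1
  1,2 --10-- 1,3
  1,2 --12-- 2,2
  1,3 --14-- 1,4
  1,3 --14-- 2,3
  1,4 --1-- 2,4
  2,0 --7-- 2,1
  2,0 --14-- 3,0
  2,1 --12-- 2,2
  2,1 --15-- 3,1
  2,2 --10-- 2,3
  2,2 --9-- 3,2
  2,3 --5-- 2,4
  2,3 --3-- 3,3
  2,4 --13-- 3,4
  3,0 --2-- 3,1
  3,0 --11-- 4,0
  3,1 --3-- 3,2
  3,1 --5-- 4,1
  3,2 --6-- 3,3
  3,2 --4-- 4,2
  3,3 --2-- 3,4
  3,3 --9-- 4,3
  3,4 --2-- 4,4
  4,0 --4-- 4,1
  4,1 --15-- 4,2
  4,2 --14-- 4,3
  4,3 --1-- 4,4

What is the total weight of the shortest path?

Shortest path: 0,0 → 0,1 → 0,2 → 0,3 → 1,3 → 2,3 → 3,3 → 3,4 → 4,4 → 4,3, total weight = 42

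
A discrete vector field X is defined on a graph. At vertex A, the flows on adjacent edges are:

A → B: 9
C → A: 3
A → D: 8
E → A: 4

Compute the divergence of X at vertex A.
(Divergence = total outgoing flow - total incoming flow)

Divergence = sum of outgoing flows = 9 + (-3) + 8 + (-4) = 10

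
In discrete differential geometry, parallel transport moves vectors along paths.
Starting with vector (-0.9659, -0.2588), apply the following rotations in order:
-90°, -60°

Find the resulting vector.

Total rotation: (-90°) + (-60°) = -150°. Final vector: (0.7071, 0.7071)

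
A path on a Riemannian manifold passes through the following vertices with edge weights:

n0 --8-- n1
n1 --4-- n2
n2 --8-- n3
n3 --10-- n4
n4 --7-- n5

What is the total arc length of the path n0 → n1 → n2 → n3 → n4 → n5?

Arc length = 8 + 4 + 8 + 10 + 7 = 37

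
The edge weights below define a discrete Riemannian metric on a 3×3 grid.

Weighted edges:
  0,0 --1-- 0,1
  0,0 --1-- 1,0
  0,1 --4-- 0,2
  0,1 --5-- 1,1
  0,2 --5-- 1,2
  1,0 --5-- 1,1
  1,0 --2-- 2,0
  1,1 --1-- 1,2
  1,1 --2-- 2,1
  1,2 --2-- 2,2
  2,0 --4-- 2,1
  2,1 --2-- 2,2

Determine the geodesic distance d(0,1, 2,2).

Shortest path: 0,1 → 1,1 → 1,2 → 2,2, total weight = 8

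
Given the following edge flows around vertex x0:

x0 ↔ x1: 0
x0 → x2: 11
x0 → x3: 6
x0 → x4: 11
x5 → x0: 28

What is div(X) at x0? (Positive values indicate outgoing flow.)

Divergence = sum of outgoing flows = 0 + 11 + 6 + 11 + (-28) = 0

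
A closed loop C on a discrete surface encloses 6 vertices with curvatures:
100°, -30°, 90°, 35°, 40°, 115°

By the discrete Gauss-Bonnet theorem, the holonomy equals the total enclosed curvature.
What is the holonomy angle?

Holonomy = total enclosed curvature = 100° + (-30°) + 90° + 35° + 40° + 115° = 350°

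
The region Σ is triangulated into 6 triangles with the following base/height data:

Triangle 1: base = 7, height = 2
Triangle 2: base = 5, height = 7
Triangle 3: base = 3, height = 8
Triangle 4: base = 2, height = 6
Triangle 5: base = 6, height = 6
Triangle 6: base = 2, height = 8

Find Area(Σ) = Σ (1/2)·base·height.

(1/2)×7×2 + (1/2)×5×7 + (1/2)×3×8 + (1/2)×2×6 + (1/2)×6×6 + (1/2)×2×8 = 68.5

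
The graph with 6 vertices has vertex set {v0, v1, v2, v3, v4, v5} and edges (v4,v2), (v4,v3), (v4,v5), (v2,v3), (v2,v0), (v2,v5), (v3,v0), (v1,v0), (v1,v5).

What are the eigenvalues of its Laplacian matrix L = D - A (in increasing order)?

Degrees: deg(v0) = 3, deg(v1) = 2, deg(v2) = 4, deg(v3) = 3, deg(v4) = 3, deg(v5) = 3.
L = D − A with rows/columns ordered (v0, v1, v2, v3, v4, v5):
  [ 3, -1, -1, -1,  0,  0]
  [-1,  2,  0,  0,  0, -1]
  [-1,  0,  4, -1, -1, -1]
  [-1,  0, -1,  3, -1,  0]
  [ 0,  0, -1, -1,  3, -1]
  [ 0, -1, -1,  0, -1,  3]
Characteristic polynomial: det(λI − L) = λ(λ² − 7λ + 9)(λ² − 7λ + 11)(λ − 4).
Roots: λ = 0; (λ² − 7λ + 9) = 0 ⇒ λ = (7 ± √13)/2 ≈ 1.6972, 5.3028; (λ² − 7λ + 11) = 0 ⇒ λ = (7 ± √5)/2 ≈ 2.382, 4.618; (λ − 4) = 0 ⇒ λ = 4.
(Check: the roots sum (with multiplicity) to 18, matching trace L = Σdeg = 2·9 = 18.)
Laplacian eigenvalues (increasing order): [0.0, 1.6972, 2.382, 4.0, 4.618, 5.3028]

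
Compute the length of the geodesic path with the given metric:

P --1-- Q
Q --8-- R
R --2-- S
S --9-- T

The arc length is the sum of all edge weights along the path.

Arc length = 1 + 8 + 2 + 9 = 20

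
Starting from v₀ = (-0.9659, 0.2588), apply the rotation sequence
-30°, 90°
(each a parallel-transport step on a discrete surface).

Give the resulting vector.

Total rotation: (-30°) + 90° = 60°. Final vector: (-0.7071, -0.7071)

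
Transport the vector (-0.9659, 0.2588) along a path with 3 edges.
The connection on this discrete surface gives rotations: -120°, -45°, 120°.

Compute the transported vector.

Total rotation: (-120°) + (-45°) + 120° = -45°. Final vector: (-0.5000, 0.8660)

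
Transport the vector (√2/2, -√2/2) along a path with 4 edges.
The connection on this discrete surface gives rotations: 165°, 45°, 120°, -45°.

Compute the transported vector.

Total rotation: 165° + 45° + 120° + (-45°) = 285° ≡ -75° (mod 360°). Final vector: (-0.5000, -0.8660)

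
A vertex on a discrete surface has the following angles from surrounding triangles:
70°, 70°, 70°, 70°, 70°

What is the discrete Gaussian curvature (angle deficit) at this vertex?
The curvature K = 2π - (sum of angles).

Sum of angles = 350°. K = 360° - 350° = 10° = π/18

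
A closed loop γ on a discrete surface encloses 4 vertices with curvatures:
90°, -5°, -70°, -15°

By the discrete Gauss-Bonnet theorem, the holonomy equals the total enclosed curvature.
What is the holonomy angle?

Holonomy = total enclosed curvature = 90° + (-5°) + (-70°) + (-15°) = 0°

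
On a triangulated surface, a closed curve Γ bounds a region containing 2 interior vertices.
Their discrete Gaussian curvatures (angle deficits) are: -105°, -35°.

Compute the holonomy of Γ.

Holonomy = total enclosed curvature = (-105°) + (-35°) = -140°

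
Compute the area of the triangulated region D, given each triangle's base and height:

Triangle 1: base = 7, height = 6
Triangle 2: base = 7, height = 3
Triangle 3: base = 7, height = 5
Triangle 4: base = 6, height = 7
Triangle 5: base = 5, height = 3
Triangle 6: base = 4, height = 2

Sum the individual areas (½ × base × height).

(1/2)×7×6 + (1/2)×7×3 + (1/2)×7×5 + (1/2)×6×7 + (1/2)×5×3 + (1/2)×4×2 = 81.5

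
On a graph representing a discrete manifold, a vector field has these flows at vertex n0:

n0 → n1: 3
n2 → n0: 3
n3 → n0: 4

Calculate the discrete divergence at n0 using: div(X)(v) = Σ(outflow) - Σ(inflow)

Divergence = sum of outgoing flows = 3 + (-3) + (-4) = -4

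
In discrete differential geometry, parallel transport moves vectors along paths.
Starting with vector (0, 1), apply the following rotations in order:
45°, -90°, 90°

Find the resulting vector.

Total rotation: 45° + (-90°) + 90° = 45°. Final vector: (-0.7071, 0.7071)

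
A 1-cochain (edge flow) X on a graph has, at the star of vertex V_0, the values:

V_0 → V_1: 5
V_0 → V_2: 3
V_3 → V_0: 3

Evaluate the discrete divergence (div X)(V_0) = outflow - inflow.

Divergence = sum of outgoing flows = 5 + 3 + (-3) = 5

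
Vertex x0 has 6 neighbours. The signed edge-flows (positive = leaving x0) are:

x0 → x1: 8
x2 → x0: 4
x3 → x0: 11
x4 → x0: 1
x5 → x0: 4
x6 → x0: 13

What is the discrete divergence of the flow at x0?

Divergence = sum of outgoing flows = 8 + (-4) + (-11) + (-1) + (-4) + (-13) = -25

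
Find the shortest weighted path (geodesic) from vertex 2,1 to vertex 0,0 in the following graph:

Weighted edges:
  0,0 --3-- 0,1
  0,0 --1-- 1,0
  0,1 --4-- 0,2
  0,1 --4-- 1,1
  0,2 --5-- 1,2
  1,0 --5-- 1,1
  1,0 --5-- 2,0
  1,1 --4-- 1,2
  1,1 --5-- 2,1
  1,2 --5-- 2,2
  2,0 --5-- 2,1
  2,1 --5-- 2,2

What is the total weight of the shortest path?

Shortest path: 2,1 → 1,1 → 1,0 → 0,0, total weight = 11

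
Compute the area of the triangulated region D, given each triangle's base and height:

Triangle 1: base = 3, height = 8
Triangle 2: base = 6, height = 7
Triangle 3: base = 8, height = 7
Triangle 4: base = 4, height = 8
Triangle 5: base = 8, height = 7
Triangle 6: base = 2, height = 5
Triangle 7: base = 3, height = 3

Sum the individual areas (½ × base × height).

(1/2)×3×8 + (1/2)×6×7 + (1/2)×8×7 + (1/2)×4×8 + (1/2)×8×7 + (1/2)×2×5 + (1/2)×3×3 = 114.5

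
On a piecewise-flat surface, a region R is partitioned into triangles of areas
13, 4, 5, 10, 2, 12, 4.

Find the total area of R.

13 + 4 + 5 + 10 + 2 + 12 + 4 = 50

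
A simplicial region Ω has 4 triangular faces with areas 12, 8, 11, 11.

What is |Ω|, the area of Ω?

12 + 8 + 11 + 11 = 42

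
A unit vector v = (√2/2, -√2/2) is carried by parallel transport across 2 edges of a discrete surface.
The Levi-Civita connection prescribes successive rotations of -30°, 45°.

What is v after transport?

Total rotation: (-30°) + 45° = 15°. Final vector: (0.8660, -0.5000)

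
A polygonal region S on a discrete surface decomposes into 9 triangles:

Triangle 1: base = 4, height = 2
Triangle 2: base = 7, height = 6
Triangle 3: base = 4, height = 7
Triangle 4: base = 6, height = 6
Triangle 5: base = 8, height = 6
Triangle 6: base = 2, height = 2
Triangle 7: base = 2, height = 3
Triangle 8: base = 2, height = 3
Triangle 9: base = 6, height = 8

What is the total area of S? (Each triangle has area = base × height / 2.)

(1/2)×4×2 + (1/2)×7×6 + (1/2)×4×7 + (1/2)×6×6 + (1/2)×8×6 + (1/2)×2×2 + (1/2)×2×3 + (1/2)×2×3 + (1/2)×6×8 = 113.0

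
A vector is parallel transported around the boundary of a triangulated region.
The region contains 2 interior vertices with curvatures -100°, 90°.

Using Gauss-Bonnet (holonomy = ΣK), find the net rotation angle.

Holonomy = total enclosed curvature = (-100°) + 90° = -10°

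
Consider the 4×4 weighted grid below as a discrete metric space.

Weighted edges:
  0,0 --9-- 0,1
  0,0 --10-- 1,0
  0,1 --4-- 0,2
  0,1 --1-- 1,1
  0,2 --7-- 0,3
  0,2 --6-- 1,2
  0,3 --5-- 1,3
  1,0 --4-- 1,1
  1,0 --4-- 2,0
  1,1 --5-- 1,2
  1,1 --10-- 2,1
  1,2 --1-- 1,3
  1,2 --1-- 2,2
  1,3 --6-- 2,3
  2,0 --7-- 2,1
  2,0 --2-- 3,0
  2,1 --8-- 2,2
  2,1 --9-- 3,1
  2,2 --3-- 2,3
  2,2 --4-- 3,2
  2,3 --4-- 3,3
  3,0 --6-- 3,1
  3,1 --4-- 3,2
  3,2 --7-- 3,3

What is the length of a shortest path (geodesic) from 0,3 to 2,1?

Shortest path: 0,3 → 1,3 → 1,2 → 2,2 → 2,1, total weight = 15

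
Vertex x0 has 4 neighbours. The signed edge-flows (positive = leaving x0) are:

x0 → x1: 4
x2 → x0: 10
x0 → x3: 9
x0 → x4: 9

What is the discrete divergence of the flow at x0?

Divergence = sum of outgoing flows = 4 + (-10) + 9 + 9 = 12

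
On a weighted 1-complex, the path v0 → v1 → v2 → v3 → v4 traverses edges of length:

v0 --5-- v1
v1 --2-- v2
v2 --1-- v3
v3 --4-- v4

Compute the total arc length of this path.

Arc length = 5 + 2 + 1 + 4 = 12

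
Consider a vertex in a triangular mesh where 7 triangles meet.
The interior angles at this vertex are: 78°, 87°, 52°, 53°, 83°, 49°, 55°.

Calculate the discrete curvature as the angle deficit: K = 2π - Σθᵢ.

Sum of angles = 457°. K = 360° - 457° = -97° = -97π/180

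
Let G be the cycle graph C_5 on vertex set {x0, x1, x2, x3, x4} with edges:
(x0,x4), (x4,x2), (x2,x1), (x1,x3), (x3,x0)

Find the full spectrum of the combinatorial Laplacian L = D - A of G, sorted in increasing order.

The cycle graph C_n has Laplacian eigenvalues λ_k = 2 − 2cos(2πk/n), k = 0, 1, …, n−1. Here n = 5:
k=0: 2 − 2cos(0) = 0.0; k=1: 2 − 2cos(2π/5) = 1.382; k=2: 2 − 2cos(4π/5) = 3.618; k=3: 2 − 2cos(6π/5) = 3.618; k=4: 2 − 2cos(8π/5) = 1.382.
Laplacian eigenvalues (increasing order): [0.0, 1.382, 1.382, 3.618, 3.618]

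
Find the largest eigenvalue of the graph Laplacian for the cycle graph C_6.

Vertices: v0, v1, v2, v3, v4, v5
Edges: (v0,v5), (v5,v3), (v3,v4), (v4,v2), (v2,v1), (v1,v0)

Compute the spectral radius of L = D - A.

The cycle graph C_n has Laplacian eigenvalues λ_k = 2 − 2cos(2πk/n), k = 0, 1, …, n−1. Here n = 6:
k=0: 2 − 2cos(0) = 0.0; k=1: 2 − 2cos(π/3) = 1.0; k=2: 2 − 2cos(2π/3) = 3.0; k=3: 2 − 2cos(π) = 4.0; k=4: 2 − 2cos(4π/3) = 3.0; k=5: 2 − 2cos(5π/3) = 1.0.
Laplacian eigenvalues: [0.0, 1.0, 1.0, 3.0, 3.0, 4.0]. Largest eigenvalue (spectral radius) = 4.0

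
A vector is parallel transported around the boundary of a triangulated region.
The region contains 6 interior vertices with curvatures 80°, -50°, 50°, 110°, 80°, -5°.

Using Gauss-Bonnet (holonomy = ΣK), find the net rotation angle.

Holonomy = total enclosed curvature = 80° + (-50°) + 50° + 110° + 80° + (-5°) = 265°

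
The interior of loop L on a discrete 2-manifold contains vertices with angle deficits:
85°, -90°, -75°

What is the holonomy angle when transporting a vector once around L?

Holonomy = total enclosed curvature = 85° + (-90°) + (-75°) = -80°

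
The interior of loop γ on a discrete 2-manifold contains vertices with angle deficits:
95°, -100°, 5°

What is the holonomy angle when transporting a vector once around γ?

Holonomy = total enclosed curvature = 95° + (-100°) + 5° = 0°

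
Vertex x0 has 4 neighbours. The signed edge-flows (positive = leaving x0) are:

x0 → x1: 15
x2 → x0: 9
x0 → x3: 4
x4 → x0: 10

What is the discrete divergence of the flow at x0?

Divergence = sum of outgoing flows = 15 + (-9) + 4 + (-10) = 0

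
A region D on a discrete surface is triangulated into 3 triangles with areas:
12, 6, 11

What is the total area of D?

12 + 6 + 11 = 29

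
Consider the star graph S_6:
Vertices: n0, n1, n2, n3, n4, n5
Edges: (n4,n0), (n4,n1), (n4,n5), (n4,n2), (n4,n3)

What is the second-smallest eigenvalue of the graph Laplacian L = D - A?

The star S_6 is the complete bipartite graph K_{1,5} (one hub of degree 5, 5 leaves of degree 1). The Laplacian spectrum of K_{p,q} is 0, p (multiplicity q−1), q (multiplicity p−1), p+q. With p = 1, q = 5: 0 once, 1 with multiplicity 4, and 6 once. (Check: trace L = sum of degrees = 10 = 4·1 + 6.)
Laplacian eigenvalues: [0.0, 1.0, 1.0, 1.0, 1.0, 6.0]. Algebraic connectivity (smallest non-zero eigenvalue) = 1.0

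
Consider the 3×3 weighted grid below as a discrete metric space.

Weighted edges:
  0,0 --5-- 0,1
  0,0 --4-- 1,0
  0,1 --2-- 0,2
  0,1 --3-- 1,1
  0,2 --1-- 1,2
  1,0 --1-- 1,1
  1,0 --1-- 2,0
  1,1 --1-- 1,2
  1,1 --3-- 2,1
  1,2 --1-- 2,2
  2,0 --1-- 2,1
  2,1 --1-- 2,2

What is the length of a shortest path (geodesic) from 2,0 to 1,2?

Shortest path: 2,0 → 1,0 → 1,1 → 1,2, total weight = 3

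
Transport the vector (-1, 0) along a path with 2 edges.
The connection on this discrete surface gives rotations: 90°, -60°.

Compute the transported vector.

Total rotation: 90° + (-60°) = 30°. Final vector: (-0.8660, -0.5000)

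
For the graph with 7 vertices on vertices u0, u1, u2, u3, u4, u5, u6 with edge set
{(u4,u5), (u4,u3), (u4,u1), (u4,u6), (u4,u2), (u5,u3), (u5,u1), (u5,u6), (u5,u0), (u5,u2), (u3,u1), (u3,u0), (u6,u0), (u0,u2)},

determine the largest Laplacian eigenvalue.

Degrees: deg(u0) = 4, deg(u1) = 3, deg(u2) = 3, deg(u3) = 4, deg(u4) = 5, deg(u5) = 6, deg(u6) = 3.
L = D − A with rows/columns ordered (u0, u1, u2, u3, u4, u5, u6):
  [ 4,  0, -1, -1,  0, -1, -1]
  [ 0,  3,  0, -1, -1, -1,  0]
  [-1,  0,  3,  0, -1, -1,  0]
  [-1, -1,  0,  4, -1, -1,  0]
  [ 0, -1, -1, -1,  5, -1, -1]
  [-1, -1, -1, -1, -1,  6, -1]
  [-1,  0,  0,  0, -1, -1,  3]
Characteristic polynomial: det(λI − L) = λ(λ² − 9λ + 16)(λ − 3)(λ − 4)(λ − 5)(λ − 7).
Roots: λ = 0; (λ² − 9λ + 16) = 0 ⇒ λ = (9 ± √17)/2 ≈ 2.4384, 6.5616; (λ − 3) = 0 ⇒ λ = 3; (λ − 4) = 0 ⇒ λ = 4; (λ − 5) = 0 ⇒ λ = 5; (λ − 7) = 0 ⇒ λ = 7.
(Check: the roots sum (with multiplicity) to 28, matching trace L = Σdeg = 2·14 = 28.)
Laplacian eigenvalues: [0.0, 2.4384, 3.0, 4.0, 5.0, 6.5616, 7.0]. Largest eigenvalue (spectral radius) = 7.0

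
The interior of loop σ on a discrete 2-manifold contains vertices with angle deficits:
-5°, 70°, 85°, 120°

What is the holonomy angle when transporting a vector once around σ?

Holonomy = total enclosed curvature = (-5°) + 70° + 85° + 120° = 270°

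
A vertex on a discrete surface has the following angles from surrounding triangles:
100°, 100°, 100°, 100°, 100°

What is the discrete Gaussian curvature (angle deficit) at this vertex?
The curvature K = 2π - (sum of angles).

Sum of angles = 500°. K = 360° - 500° = -140° = -7π/9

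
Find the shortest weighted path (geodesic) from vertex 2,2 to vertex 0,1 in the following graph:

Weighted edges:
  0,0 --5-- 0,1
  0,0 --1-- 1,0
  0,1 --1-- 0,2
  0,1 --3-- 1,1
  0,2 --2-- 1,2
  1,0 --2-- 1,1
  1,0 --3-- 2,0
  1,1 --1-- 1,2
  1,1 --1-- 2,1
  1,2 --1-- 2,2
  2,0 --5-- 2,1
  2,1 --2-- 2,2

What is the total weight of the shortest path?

Shortest path: 2,2 → 1,2 → 0,2 → 0,1, total weight = 4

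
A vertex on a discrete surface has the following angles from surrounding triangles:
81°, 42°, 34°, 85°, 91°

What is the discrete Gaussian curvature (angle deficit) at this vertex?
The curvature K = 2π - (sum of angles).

Sum of angles = 333°. K = 360° - 333° = 27° = 3π/20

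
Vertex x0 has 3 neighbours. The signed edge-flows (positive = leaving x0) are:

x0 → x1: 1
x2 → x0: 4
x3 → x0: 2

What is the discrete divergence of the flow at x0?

Divergence = sum of outgoing flows = 1 + (-4) + (-2) = -5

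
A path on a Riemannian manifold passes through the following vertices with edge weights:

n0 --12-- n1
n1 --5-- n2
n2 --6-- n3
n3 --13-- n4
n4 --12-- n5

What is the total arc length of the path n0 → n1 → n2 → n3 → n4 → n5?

Arc length = 12 + 5 + 6 + 13 + 12 = 48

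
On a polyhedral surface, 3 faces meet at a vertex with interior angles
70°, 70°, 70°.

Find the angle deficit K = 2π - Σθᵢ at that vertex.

Sum of angles = 210°. K = 360° - 210° = 150°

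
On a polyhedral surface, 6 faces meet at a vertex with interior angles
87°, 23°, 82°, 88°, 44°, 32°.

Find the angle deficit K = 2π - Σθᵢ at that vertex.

Sum of angles = 356°. K = 360° - 356° = 4° = π/45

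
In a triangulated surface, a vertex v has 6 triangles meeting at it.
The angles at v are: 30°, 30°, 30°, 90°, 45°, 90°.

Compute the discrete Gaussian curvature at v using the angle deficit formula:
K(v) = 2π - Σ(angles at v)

Sum of angles = 315°. K = 360° - 315° = 45°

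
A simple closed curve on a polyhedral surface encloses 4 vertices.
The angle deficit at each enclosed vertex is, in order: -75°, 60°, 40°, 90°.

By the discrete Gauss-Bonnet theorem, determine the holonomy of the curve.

Holonomy = total enclosed curvature = (-75°) + 60° + 40° + 90° = 115°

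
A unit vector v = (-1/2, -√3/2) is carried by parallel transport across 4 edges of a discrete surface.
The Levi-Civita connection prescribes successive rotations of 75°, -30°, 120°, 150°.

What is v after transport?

Total rotation: 75° + (-30°) + 120° + 150° = 315° ≡ -45° (mod 360°). Final vector: (-0.9659, -0.2588)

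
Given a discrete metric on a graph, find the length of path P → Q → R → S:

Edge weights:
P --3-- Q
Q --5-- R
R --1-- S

Arc length = 3 + 5 + 1 = 9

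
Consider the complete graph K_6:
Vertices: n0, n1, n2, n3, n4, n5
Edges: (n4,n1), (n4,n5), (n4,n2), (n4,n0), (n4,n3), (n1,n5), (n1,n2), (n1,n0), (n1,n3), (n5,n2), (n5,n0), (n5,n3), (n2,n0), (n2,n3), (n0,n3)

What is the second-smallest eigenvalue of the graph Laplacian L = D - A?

For the complete graph K_n, L = nI − J (J = all-ones matrix). J has eigenvalues n (once, eigenvector 𝟙) and 0 (multiplicity n−1), so L has eigenvalues 0 (once) and n (multiplicity n−1). Here n = 6: eigenvalue 0 once and 6 with multiplicity 5.
Laplacian eigenvalues: [0.0, 6.0, 6.0, 6.0, 6.0, 6.0]. Algebraic connectivity (smallest non-zero eigenvalue) = 6.0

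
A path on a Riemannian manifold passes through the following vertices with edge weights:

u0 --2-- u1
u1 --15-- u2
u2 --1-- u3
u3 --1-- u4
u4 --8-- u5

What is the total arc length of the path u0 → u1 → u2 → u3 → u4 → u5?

Arc length = 2 + 15 + 1 + 1 + 8 = 27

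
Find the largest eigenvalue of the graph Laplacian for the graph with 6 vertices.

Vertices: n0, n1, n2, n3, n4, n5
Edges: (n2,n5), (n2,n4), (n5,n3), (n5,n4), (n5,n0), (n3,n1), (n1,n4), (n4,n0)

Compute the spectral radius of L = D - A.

Degrees: deg(n0) = 2, deg(n1) = 2, deg(n2) = 2, deg(n3) = 2, deg(n4) = 4, deg(n5) = 4.
L = D − A with rows/columns ordered (n0, n1, n2, n3, n4, n5):
  [ 2,  0,  0,  0, -1, -1]
  [ 0,  2,  0, -1, -1,  0]
  [ 0,  0,  2,  0, -1, -1]
  [ 0, -1,  0,  2,  0, -1]
  [-1, -1, -1,  0,  4, -1]
  [-1,  0, -1, -1, -1,  4]
Characteristic polynomial: det(λI − L) = λ(λ² − 6λ + 6)(λ − 2)(λ² − 8λ + 14).
Roots: λ = 0; (λ² − 6λ + 6) = 0 ⇒ λ = 3 ± √3 ≈ 1.2679, 4.7321; (λ − 2) = 0 ⇒ λ = 2; (λ² − 8λ + 14) = 0 ⇒ λ = 4 ± √2 ≈ 2.5858, 5.4142.
(Check: the roots sum (with multiplicity) to 16, matching trace L = Σdeg = 2·8 = 16.)
Laplacian eigenvalues: [0.0, 1.2679, 2.0, 2.5858, 4.7321, 5.4142]. Largest eigenvalue (spectral radius) = 5.4142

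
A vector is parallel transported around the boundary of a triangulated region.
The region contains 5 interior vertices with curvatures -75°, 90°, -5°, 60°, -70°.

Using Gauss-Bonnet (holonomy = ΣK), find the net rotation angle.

Holonomy = total enclosed curvature = (-75°) + 90° + (-5°) + 60° + (-70°) = 0°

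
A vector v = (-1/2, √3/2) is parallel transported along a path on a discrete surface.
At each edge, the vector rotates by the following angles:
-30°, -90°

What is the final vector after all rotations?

Total rotation: (-30°) + (-90°) = -120°. Final vector: (1, 0)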